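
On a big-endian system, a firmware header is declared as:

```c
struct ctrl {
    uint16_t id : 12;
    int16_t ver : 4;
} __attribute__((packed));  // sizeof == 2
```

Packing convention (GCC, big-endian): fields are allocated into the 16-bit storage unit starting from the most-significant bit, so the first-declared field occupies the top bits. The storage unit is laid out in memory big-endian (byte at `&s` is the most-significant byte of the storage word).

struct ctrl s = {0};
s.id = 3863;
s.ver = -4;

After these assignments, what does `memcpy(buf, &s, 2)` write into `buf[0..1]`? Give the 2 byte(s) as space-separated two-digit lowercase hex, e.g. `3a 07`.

id (12b) val=3863 bits=0xf17 at bit 4: 0xf170
ver (4b) val=-4 bits=0xc at bit 0: 0xf17c
word = 0xf17c → big-endian bytes:
  [0]=0xf1  [1]=0x7c

f1 7c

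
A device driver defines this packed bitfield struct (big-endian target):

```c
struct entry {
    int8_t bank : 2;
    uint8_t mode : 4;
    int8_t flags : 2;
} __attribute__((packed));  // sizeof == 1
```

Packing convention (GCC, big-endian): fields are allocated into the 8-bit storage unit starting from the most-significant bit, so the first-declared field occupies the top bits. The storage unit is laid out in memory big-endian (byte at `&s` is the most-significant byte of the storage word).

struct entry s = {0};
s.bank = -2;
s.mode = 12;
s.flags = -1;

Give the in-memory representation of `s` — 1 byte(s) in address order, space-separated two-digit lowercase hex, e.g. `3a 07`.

b3

bank:2 = -2 → 0x2 << 6 → word 0x80
mode:4 = 12 → 0xc << 2 → word 0xb0
flags:2 = -1 → 0x3 << 0 → word 0xb3
word = 0xb3 → big-endian bytes:
  [0]=0xb3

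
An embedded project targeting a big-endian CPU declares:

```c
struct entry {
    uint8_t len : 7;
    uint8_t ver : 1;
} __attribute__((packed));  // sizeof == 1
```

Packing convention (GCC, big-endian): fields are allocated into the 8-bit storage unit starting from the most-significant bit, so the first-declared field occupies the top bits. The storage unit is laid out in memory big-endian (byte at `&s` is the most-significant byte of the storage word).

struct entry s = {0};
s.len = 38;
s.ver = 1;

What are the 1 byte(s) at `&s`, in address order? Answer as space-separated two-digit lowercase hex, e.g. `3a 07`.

len:7 = 38 → 0x26 << 1 → word 0x4c
ver:1 = 1 → 0x1 << 0 → word 0x4d
word = 0x4d → big-endian bytes:
  [0]=0x4d

4d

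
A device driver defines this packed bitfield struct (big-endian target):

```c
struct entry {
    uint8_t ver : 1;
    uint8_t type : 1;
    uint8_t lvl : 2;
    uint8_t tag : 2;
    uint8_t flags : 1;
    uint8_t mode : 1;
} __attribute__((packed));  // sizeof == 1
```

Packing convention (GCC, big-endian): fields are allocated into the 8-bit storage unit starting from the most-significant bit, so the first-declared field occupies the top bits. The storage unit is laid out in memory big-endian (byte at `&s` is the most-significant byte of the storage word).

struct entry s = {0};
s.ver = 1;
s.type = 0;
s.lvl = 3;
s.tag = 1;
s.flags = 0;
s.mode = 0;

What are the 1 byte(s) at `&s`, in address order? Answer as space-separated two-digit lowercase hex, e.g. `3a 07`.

ver (1b) val=1 bits=0x1 at bit 7: 0x80
type (1b) val=0 bits=0x0 at bit 6: 0x80
lvl (2b) val=3 bits=0x3 at bit 4: 0xb0
tag (2b) val=1 bits=0x1 at bit 2: 0xb4
flags (1b) val=0 bits=0x0 at bit 1: 0xb4
mode (1b) val=0 bits=0x0 at bit 0: 0xb4
word = 0xb4 → big-endian bytes:
  [0]=0xb4

b4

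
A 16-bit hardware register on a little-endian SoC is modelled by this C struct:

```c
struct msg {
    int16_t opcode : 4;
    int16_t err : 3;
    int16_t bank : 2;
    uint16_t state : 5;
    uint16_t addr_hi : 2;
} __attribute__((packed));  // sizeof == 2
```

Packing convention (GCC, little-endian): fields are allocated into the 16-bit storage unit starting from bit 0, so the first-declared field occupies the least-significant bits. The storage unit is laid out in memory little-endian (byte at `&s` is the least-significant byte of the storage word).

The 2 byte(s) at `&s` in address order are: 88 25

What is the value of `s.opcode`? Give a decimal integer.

[0]=0x88 [1]=0x25 (little-endian) → word 0x2588
opcode [0+:4] = (word>>0) & 0xf = 8  ←
err [4+:3] = (word>>4) & 0x7 = 0
bank [7+:2] = (word>>7) & 0x3 = 3
state [9+:5] = (word>>9) & 0x1f = 18
addr_hi [14+:2] = (word>>14) & 0x3 = 0
opcode signed 4b, MSB=1: 8 - 16 = -8

-8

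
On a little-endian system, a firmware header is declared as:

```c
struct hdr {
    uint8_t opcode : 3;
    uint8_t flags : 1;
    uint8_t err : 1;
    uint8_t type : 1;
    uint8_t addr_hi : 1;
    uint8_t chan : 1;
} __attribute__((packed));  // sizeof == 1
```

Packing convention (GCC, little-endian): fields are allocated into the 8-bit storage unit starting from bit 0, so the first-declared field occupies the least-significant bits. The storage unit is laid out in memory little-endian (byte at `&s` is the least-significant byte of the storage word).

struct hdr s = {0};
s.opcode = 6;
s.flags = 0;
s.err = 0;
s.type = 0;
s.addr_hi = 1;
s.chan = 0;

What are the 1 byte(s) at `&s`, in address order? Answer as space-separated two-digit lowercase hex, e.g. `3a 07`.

46

opcode:3 = 6 → 0x6 << 0 → word 0x06
flags:1 = 0 → 0x0 << 3 → word 0x06
err:1 = 0 → 0x0 << 4 → word 0x06
type:1 = 0 → 0x0 << 5 → word 0x06
addr_hi:1 = 1 → 0x1 << 6 → word 0x46
chan:1 = 0 → 0x0 << 7 → word 0x46
word = 0x46 → little-endian bytes:
  [0]=0x46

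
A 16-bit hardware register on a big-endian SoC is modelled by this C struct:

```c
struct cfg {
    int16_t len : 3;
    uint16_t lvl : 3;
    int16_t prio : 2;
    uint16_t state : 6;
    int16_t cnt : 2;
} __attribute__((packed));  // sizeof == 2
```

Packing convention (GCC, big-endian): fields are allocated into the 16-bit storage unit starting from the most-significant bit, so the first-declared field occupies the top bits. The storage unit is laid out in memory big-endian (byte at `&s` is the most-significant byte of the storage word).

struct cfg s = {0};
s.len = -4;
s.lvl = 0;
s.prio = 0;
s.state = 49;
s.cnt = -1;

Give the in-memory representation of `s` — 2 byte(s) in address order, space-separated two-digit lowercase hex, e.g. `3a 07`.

len (3b) val=-4 bits=0x4 at bit 13: 0x8000
lvl (3b) val=0 bits=0x0 at bit 10: 0x8000
prio (2b) val=0 bits=0x0 at bit 8: 0x8000
state (6b) val=49 bits=0x31 at bit 2: 0x80c4
cnt (2b) val=-1 bits=0x3 at bit 0: 0x80c7
word = 0x80c7 → big-endian bytes:
  [0]=0x80  [1]=0xc7

80 c7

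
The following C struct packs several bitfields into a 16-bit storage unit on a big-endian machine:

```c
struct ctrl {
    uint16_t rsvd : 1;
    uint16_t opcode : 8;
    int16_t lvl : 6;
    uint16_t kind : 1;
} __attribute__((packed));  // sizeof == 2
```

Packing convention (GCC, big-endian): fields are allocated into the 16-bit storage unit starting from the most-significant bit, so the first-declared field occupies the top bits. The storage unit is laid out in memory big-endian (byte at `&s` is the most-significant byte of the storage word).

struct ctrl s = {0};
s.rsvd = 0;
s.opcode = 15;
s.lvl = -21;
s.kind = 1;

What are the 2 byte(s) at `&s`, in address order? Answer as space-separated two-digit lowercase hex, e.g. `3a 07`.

[15+:1] rsvd=0 & 0x1 = 0x0; word=0x0000
[7+:8] opcode=15 & 0xff = 0xf; word=0x0780
[1+:6] lvl=-21 & 0x3f = 0x2b; word=0x07d6
[0+:1] kind=1 & 0x1 = 0x1; word=0x07d7
word = 0x07d7 → big-endian bytes:
  [0]=0x07  [1]=0xd7

07 d7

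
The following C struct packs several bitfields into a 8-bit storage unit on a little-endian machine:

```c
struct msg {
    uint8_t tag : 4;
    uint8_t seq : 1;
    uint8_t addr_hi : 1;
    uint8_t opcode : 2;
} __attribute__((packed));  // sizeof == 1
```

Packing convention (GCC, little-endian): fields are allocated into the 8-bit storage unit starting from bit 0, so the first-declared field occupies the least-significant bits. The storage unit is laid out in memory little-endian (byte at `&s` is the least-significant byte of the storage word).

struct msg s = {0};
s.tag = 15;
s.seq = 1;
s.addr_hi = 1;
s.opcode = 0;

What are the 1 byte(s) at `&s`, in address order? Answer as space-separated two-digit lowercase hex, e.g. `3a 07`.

tag:4 = 15 → 0xf << 0 → word 0x0f
seq:1 = 1 → 0x1 << 4 → word 0x1f
addr_hi:1 = 1 → 0x1 << 5 → word 0x3f
opcode:2 = 0 → 0x0 << 6 → word 0x3f
word = 0x3f → little-endian bytes:
  [0]=0x3f

3f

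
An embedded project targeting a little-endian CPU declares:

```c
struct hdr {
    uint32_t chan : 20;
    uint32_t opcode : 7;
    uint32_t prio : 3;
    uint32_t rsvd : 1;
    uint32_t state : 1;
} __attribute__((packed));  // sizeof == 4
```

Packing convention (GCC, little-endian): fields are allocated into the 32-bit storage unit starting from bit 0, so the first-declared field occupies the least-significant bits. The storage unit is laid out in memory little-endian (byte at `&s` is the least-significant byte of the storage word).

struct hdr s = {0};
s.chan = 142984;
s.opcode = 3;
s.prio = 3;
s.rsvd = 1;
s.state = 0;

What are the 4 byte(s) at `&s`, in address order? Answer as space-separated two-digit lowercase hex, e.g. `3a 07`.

88 2e 32 58

chan:20 = 142984 → 0x22e88 << 0 → word 0x00022e88
opcode:7 = 3 → 0x3 << 20 → word 0x00322e88
prio:3 = 3 → 0x3 << 27 → word 0x18322e88
rsvd:1 = 1 → 0x1 << 30 → word 0x58322e88
state:1 = 0 → 0x0 << 31 → word 0x58322e88
word = 0x58322e88 → little-endian bytes:
  [0]=0x88  [1]=0x2e  [2]=0x32  [3]=0x58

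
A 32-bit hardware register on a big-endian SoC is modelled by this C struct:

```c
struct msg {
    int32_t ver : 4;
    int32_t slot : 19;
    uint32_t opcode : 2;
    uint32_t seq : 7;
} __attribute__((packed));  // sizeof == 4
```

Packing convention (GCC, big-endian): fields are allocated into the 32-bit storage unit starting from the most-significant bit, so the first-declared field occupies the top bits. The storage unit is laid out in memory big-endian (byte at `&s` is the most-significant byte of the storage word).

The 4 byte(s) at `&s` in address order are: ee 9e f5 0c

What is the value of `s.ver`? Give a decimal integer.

-2

[0]=0xee [1]=0x9e [2]=0xf5 [3]=0x0c (big-endian) → word 0xee9ef50c
ver:4 @ bit 28 → (0xee9ef50c>>28)&0xf = 0xe  ←
slot:19 @ bit 9 → (0xee9ef50c>>9)&0x7ffff = 0x74f7a
opcode:2 @ bit 7 → (0xee9ef50c>>7)&0x3 = 0x2
seq:7 @ bit 0 → (0xee9ef50c>>0)&0x7f = 0xc
ver signed 4b, MSB=1: 14 - 16 = -2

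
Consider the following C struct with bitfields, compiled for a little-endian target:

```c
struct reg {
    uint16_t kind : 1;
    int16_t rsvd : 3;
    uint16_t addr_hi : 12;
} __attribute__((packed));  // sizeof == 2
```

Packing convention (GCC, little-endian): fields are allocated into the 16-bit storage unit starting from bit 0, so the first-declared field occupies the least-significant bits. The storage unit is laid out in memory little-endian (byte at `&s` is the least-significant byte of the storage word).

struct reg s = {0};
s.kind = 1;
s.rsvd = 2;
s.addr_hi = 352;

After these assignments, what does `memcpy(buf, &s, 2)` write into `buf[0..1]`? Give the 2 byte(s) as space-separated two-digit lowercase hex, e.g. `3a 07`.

kind:1 = 1 → 0x1 << 0 → word 0x0001
rsvd:3 = 2 → 0x2 << 1 → word 0x0005
addr_hi:12 = 352 → 0x160 << 4 → word 0x1605
word = 0x1605 → little-endian bytes:
  [0]=0x05  [1]=0x16

05 16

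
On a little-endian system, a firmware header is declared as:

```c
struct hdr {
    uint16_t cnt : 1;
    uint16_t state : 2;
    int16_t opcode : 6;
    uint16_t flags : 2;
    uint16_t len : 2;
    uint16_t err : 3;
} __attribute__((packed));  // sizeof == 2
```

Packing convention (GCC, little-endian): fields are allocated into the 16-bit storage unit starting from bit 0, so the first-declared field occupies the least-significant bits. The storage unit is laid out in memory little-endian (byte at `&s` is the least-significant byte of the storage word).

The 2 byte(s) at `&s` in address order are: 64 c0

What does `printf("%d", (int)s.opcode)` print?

[0]=0x64 [1]=0xc0 (little-endian) → word 0xc064
cnt [0+:1] = (word>>0) & 0x1 = 0
state [1+:2] = (word>>1) & 0x3 = 2
opcode [3+:6] = (word>>3) & 0x3f = 12  ←
flags [9+:2] = (word>>9) & 0x3 = 0
len [11+:2] = (word>>11) & 0x3 = 0
err [13+:3] = (word>>13) & 0x7 = 6
opcode signed 6b, MSB=0: value = 12

12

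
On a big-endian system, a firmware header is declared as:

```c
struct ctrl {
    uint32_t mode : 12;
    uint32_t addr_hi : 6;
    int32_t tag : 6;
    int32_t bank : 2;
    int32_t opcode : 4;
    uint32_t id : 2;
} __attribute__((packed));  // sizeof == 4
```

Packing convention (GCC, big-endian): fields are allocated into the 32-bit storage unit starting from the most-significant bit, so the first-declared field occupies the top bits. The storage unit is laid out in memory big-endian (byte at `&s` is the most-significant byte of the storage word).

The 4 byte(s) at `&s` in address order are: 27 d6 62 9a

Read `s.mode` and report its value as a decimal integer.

637

[0]=0x27 [1]=0xd6 [2]=0x62 [3]=0x9a (big-endian) → word 0x27d6629a
mode [20+:12] = (word>>20) & 0xfff = 637  ←
addr_hi [14+:6] = (word>>14) & 0x3f = 25
tag [8+:6] = (word>>8) & 0x3f = 34
bank [6+:2] = (word>>6) & 0x3 = 2
opcode [2+:4] = (word>>2) & 0xf = 6
id [0+:2] = (word>>0) & 0x3 = 2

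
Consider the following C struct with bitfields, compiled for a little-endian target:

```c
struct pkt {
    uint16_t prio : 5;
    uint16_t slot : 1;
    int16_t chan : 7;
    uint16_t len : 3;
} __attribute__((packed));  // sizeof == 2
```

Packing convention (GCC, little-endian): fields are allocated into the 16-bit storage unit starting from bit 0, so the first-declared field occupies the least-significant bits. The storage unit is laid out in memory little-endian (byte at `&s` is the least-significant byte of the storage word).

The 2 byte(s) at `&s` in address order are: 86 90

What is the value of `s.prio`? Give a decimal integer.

[0]=0x86 [1]=0x90 (little-endian) → word 0x9086
prio [0+:5] = (word>>0) & 0x1f = 6  ←
slot [5+:1] = (word>>5) & 0x1 = 0
chan [6+:7] = (word>>6) & 0x7f = 66
len [13+:3] = (word>>13) & 0x7 = 4

6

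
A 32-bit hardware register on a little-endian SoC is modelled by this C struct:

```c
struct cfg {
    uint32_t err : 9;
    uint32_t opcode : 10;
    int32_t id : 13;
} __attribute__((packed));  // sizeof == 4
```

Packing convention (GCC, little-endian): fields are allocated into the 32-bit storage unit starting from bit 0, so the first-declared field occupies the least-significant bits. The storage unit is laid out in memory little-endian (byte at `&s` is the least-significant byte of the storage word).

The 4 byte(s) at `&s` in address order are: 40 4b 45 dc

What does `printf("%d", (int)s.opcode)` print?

[0]=0x40 [1]=0x4b [2]=0x45 [3]=0xdc (little-endian) → word 0xdc454b40
err:9 @ bit 0 → (0xdc454b40>>0)&0x1ff = 0x140
opcode:10 @ bit 9 → (0xdc454b40>>9)&0x3ff = 0x2a5  ←
id:13 @ bit 19 → (0xdc454b40>>19)&0x1fff = 0x1b88

677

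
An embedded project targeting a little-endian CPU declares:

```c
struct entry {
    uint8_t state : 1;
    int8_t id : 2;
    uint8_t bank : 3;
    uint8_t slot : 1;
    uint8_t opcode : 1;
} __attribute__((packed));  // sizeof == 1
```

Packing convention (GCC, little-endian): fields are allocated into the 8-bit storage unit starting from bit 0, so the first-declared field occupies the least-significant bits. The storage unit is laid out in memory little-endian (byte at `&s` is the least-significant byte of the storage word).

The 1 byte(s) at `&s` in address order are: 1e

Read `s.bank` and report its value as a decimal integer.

3

[0]=0x1e (little-endian) → word 0x1e
state [0+:1] = (word>>0) & 0x1 = 0
id [1+:2] = (word>>1) & 0x3 = 3
bank [3+:3] = (word>>3) & 0x7 = 3  ←
slot [6+:1] = (word>>6) & 0x1 = 0
opcode [7+:1] = (word>>7) & 0x1 = 0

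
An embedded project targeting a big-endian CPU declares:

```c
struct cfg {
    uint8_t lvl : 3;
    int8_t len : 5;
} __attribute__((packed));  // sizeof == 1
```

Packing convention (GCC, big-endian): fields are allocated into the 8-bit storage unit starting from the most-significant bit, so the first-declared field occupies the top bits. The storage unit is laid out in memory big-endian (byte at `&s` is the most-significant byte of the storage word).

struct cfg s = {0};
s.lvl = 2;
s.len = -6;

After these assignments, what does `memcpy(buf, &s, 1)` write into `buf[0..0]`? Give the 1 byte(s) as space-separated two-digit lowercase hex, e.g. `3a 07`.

[5+:3] lvl=2 & 0x7 = 0x2; word=0x40
[0+:5] len=-6 & 0x1f = 0x1a; word=0x5a
word = 0x5a → big-endian bytes:
  [0]=0x5a

5a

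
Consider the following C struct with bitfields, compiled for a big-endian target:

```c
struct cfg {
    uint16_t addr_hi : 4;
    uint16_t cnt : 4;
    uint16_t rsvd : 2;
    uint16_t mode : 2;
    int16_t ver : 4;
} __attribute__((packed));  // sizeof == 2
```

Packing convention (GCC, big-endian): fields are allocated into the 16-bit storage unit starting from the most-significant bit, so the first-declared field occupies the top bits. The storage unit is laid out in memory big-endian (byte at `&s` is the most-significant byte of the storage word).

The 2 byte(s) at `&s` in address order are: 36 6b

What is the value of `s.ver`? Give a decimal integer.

-5

[0]=0x36 [1]=0x6b (big-endian) → word 0x366b
addr_hi [12+:4] = (word>>12) & 0xf = 3
cnt [8+:4] = (word>>8) & 0xf = 6
rsvd [6+:2] = (word>>6) & 0x3 = 1
mode [4+:2] = (word>>4) & 0x3 = 2
ver [0+:4] = (word>>0) & 0xf = 11  ←
ver signed 4b, MSB=1: 11 - 16 = -5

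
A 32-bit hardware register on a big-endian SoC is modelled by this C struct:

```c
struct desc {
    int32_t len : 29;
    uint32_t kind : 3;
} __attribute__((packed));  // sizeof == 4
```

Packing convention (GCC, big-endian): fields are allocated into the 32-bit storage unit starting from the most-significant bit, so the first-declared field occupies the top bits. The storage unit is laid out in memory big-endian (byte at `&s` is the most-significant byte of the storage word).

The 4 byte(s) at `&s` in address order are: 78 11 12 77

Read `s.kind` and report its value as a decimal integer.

[0]=0x78 [1]=0x11 [2]=0x12 [3]=0x77 (big-endian) → word 0x78111277
len:29 @ bit 3 → (0x78111277>>3)&0x1fffffff = 0xf02224e
kind:3 @ bit 0 → (0x78111277>>0)&0x7 = 0x7  ←

7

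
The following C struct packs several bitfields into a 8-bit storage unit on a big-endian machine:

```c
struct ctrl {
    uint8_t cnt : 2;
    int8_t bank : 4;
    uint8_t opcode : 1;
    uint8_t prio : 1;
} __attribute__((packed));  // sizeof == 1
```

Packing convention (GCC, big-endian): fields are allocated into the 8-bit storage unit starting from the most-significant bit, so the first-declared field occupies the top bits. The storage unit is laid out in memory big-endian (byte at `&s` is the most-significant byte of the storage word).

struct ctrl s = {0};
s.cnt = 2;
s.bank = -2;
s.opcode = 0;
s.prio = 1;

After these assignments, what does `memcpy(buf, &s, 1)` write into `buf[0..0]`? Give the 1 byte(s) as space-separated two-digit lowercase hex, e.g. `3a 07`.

b9

[6+:2] cnt=2 & 0x3 = 0x2; word=0x80
[2+:4] bank=-2 & 0xf = 0xe; word=0xb8
[1+:1] opcode=0 & 0x1 = 0x0; word=0xb8
[0+:1] prio=1 & 0x1 = 0x1; word=0xb9
word = 0xb9 → big-endian bytes:
  [0]=0xb9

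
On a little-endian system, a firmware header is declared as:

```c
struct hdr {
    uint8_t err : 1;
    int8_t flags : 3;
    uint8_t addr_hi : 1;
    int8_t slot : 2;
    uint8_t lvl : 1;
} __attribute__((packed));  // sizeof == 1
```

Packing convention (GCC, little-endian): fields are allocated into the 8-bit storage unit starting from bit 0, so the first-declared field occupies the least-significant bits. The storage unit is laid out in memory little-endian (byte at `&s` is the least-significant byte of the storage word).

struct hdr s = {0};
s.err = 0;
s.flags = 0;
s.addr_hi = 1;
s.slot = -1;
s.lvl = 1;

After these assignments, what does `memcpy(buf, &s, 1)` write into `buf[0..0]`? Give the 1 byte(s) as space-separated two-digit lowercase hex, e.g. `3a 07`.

err (1b) val=0 bits=0x0 at bit 0: 0x00
flags (3b) val=0 bits=0x0 at bit 1: 0x00
addr_hi (1b) val=1 bits=0x1 at bit 4: 0x10
slot (2b) val=-1 bits=0x3 at bit 5: 0x70
lvl (1b) val=1 bits=0x1 at bit 7: 0xf0
word = 0xf0 → little-endian bytes:
  [0]=0xf0

f0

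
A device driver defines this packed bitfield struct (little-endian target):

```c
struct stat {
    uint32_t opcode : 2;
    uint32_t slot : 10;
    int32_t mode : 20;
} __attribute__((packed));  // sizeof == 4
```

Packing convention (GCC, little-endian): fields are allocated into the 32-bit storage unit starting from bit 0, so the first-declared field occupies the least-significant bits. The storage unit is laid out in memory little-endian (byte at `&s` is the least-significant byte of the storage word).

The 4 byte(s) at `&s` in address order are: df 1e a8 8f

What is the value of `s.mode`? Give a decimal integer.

[0]=0xdf [1]=0x1e [2]=0xa8 [3]=0x8f (little-endian) → word 0x8fa81edf
opcode:2 @ bit 0 → (0x8fa81edf>>0)&0x3 = 0x3
slot:10 @ bit 2 → (0x8fa81edf>>2)&0x3ff = 0x3b7
mode:20 @ bit 12 → (0x8fa81edf>>12)&0xfffff = 0x8fa81  ←
mode signed 20b, MSB=1: 588417 - 1048576 = -460159

-460159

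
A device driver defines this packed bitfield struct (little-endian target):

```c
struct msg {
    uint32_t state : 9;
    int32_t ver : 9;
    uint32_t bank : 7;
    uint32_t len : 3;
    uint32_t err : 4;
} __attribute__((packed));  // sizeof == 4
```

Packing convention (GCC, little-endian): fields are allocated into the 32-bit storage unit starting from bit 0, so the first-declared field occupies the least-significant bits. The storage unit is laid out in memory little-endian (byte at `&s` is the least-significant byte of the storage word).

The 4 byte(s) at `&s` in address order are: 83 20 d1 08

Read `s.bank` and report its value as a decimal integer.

[0]=0x83 [1]=0x20 [2]=0xd1 [3]=0x08 (little-endian) → word 0x08d12083
state:9 @ bit 0 → (0x08d12083>>0)&0x1ff = 0x83
ver:9 @ bit 9 → (0x08d12083>>9)&0x1ff = 0x90
bank:7 @ bit 18 → (0x08d12083>>18)&0x7f = 0x34  ←
len:3 @ bit 25 → (0x08d12083>>25)&0x7 = 0x4
err:4 @ bit 28 → (0x08d12083>>28)&0xf = 0x0

52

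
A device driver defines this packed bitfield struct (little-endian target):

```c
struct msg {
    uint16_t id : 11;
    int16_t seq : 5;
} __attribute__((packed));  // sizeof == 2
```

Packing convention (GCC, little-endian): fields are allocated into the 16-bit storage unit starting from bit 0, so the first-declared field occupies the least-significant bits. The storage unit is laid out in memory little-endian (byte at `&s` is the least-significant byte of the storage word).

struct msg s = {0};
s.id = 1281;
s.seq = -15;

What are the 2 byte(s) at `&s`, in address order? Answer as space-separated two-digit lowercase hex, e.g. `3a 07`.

id:11 = 1281 → 0x501 << 0 → word 0x0501
seq:5 = -15 → 0x11 << 11 → word 0x8d01
word = 0x8d01 → little-endian bytes:
  [0]=0x01  [1]=0x8d

01 8d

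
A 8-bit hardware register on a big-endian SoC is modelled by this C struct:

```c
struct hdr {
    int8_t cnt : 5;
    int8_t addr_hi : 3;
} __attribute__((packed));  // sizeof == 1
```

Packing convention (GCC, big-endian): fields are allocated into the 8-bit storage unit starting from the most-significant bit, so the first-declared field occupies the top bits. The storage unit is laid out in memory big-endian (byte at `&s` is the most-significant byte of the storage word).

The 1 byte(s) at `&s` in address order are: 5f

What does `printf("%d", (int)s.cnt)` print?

[0]=0x5f (big-endian) → word 0x5f
cnt [3+:5] = (word>>3) & 0x1f = 11  ←
addr_hi [0+:3] = (word>>0) & 0x7 = 7
cnt signed 5b, MSB=0: value = 11

11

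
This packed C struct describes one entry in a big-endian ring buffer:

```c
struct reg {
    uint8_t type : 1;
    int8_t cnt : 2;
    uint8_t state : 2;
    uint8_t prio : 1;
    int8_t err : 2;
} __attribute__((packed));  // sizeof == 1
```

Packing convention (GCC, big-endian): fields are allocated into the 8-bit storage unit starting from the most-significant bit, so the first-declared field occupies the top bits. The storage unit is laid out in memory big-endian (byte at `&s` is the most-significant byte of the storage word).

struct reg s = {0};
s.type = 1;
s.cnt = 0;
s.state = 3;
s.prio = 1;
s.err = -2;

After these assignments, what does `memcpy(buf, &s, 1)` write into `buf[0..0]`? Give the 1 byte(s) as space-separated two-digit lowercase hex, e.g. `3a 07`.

type:1 = 1 → 0x1 << 7 → word 0x80
cnt:2 = 0 → 0x0 << 5 → word 0x80
state:2 = 3 → 0x3 << 3 → word 0x98
prio:1 = 1 → 0x1 << 2 → word 0x9c
err:2 = -2 → 0x2 << 0 → word 0x9e
word = 0x9e → big-endian bytes:
  [0]=0x9e

9e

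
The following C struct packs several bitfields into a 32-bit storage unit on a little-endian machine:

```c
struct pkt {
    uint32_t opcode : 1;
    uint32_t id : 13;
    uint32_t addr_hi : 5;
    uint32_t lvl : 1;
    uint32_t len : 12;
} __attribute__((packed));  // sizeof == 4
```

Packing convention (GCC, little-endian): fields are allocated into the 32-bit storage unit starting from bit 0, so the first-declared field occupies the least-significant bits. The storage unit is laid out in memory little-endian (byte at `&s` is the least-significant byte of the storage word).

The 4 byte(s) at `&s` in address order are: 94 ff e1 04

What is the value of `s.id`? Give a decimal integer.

8138

[0]=0x94 [1]=0xff [2]=0xe1 [3]=0x04 (little-endian) → word 0x04e1ff94
opcode [0+:1] = (word>>0) & 0x1 = 0
id [1+:13] = (word>>1) & 0x1fff = 8138  ←
addr_hi [14+:5] = (word>>14) & 0x1f = 7
lvl [19+:1] = (word>>19) & 0x1 = 0
len [20+:12] = (word>>20) & 0xfff = 78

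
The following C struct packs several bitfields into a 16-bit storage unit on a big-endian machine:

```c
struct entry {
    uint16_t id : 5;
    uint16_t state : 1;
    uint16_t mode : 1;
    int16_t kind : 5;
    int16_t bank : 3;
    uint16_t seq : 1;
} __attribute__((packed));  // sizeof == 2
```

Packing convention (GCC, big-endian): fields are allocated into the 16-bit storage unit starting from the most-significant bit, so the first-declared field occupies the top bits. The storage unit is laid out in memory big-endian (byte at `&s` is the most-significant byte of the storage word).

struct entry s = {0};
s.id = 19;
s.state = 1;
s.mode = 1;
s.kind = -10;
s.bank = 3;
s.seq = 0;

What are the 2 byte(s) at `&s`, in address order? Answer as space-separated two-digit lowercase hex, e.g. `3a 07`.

9f 66

id:5 = 19 → 0x13 << 11 → word 0x9800
state:1 = 1 → 0x1 << 10 → word 0x9c00
mode:1 = 1 → 0x1 << 9 → word 0x9e00
kind:5 = -10 → 0x16 << 4 → word 0x9f60
bank:3 = 3 → 0x3 << 1 → word 0x9f66
seq:1 = 0 → 0x0 << 0 → word 0x9f66
word = 0x9f66 → big-endian bytes:
  [0]=0x9f  [1]=0x66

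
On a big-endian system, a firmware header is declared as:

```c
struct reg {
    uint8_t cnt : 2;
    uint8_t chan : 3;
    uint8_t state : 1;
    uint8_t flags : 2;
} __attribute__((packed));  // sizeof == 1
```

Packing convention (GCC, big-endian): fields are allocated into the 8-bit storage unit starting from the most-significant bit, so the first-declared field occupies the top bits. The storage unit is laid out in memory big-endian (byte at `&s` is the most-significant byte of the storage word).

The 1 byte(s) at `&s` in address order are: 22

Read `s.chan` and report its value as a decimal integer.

4

[0]=0x22 (big-endian) → word 0x22
cnt [6+:2] = (word>>6) & 0x3 = 0
chan [3+:3] = (word>>3) & 0x7 = 4  ←
state [2+:1] = (word>>2) & 0x1 = 0
flags [0+:2] = (word>>0) & 0x3 = 2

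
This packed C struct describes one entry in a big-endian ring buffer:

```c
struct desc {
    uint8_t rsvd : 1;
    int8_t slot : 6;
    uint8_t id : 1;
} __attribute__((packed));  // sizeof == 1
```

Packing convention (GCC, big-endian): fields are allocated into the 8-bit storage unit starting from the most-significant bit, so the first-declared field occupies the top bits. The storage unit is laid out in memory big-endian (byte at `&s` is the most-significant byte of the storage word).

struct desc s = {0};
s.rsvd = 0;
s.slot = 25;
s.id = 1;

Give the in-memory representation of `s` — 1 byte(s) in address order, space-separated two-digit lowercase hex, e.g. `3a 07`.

33

rsvd:1 = 0 → 0x0 << 7 → word 0x00
slot:6 = 25 → 0x19 << 1 → word 0x32
id:1 = 1 → 0x1 << 0 → word 0x33
word = 0x33 → big-endian bytes:
  [0]=0x33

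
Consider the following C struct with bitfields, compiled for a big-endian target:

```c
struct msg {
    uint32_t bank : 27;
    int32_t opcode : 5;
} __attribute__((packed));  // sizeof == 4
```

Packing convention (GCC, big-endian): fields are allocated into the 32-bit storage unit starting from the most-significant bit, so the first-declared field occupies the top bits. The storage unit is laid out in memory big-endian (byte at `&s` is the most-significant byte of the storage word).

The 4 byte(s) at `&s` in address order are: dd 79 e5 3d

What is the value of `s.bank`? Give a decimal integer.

116117289

[0]=0xdd [1]=0x79 [2]=0xe5 [3]=0x3d (big-endian) → word 0xdd79e53d
bank [5+:27] = (word>>5) & 0x7ffffff = 116117289  ←
opcode [0+:5] = (word>>0) & 0x1f = 29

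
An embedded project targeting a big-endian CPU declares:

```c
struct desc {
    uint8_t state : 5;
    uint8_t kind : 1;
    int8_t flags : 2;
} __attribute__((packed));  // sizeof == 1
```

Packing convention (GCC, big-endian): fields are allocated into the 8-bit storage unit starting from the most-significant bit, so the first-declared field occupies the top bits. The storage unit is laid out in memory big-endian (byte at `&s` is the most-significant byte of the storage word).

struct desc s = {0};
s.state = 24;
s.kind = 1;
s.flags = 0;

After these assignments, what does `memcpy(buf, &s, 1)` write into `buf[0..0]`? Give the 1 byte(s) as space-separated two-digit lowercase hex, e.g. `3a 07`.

c4

[3+:5] state=24 & 0x1f = 0x18; word=0xc0
[2+:1] kind=1 & 0x1 = 0x1; word=0xc4
[0+:2] flags=0 & 0x3 = 0x0; word=0xc4
word = 0xc4 → big-endian bytes:
  [0]=0xc4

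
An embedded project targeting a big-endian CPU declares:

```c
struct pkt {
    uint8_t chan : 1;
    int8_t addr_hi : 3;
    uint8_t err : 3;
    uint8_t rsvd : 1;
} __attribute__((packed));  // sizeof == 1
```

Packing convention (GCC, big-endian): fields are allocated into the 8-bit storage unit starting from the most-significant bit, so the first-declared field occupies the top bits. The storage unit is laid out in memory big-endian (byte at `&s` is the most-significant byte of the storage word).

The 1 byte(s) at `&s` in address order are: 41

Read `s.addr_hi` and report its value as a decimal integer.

-4

[0]=0x41 (big-endian) → word 0x41
chan:1 @ bit 7 → (0x41>>7)&0x1 = 0x0
addr_hi:3 @ bit 4 → (0x41>>4)&0x7 = 0x4  ←
err:3 @ bit 1 → (0x41>>1)&0x7 = 0x0
rsvd:1 @ bit 0 → (0x41>>0)&0x1 = 0x1
addr_hi signed 3b, MSB=1: 4 - 8 = -4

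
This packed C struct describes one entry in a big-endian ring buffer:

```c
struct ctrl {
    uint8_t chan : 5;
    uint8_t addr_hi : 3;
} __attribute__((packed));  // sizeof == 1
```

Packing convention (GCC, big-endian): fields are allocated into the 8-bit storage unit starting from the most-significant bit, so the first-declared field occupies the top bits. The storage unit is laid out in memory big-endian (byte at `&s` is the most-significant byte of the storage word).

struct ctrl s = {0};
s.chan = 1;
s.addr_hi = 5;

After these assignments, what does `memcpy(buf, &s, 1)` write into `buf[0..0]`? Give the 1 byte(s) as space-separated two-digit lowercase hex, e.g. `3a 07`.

chan:5 = 1 → 0x1 << 3 → word 0x08
addr_hi:3 = 5 → 0x5 << 0 → word 0x0d
word = 0x0d → big-endian bytes:
  [0]=0x0d

0d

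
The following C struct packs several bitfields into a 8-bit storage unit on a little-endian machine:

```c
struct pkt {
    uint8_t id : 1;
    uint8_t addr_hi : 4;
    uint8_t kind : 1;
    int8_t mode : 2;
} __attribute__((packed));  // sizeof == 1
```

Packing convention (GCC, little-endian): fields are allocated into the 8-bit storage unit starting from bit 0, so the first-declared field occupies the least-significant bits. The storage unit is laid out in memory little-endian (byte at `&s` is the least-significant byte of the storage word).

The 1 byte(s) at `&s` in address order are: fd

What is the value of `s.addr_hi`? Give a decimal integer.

14

[0]=0xfd (little-endian) → word 0xfd
id [0+:1] = (word>>0) & 0x1 = 1
addr_hi [1+:4] = (word>>1) & 0xf = 14  ←
kind [5+:1] = (word>>5) & 0x1 = 1
mode [6+:2] = (word>>6) & 0x3 = 3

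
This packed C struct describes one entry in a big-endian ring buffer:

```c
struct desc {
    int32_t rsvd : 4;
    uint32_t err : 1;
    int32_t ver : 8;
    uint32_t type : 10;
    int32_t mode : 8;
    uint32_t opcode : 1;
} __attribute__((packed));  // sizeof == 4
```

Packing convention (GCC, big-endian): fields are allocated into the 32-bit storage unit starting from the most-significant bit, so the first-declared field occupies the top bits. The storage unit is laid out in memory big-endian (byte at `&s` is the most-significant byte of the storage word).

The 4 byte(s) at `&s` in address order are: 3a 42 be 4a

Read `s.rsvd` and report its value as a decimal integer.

3

[0]=0x3a [1]=0x42 [2]=0xbe [3]=0x4a (big-endian) → word 0x3a42be4a
rsvd [28+:4] = (word>>28) & 0xf = 3  ←
err [27+:1] = (word>>27) & 0x1 = 1
ver [19+:8] = (word>>19) & 0xff = 72
type [9+:10] = (word>>9) & 0x3ff = 351
mode [1+:8] = (word>>1) & 0xff = 37
opcode [0+:1] = (word>>0) & 0x1 = 0
rsvd signed 4b, MSB=0: value = 3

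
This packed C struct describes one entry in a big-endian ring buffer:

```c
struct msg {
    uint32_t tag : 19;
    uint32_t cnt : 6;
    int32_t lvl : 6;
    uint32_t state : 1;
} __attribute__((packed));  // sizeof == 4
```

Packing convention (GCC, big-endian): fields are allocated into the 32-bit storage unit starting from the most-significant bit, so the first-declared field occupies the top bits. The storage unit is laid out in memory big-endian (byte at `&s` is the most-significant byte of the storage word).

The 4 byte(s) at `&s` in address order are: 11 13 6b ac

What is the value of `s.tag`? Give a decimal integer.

34971

[0]=0x11 [1]=0x13 [2]=0x6b [3]=0xac (big-endian) → word 0x11136bac
tag:19 @ bit 13 → (0x11136bac>>13)&0x7ffff = 0x889b  ←
cnt:6 @ bit 7 → (0x11136bac>>7)&0x3f = 0x17
lvl:6 @ bit 1 → (0x11136bac>>1)&0x3f = 0x16
state:1 @ bit 0 → (0x11136bac>>0)&0x1 = 0x0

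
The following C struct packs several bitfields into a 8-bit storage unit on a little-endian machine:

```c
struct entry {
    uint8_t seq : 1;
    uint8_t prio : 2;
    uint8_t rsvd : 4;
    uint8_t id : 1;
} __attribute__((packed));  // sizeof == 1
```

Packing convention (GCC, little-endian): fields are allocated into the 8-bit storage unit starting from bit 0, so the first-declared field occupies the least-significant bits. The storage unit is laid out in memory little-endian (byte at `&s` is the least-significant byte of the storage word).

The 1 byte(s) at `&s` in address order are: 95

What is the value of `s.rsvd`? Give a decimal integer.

[0]=0x95 (little-endian) → word 0x95
seq:1 @ bit 0 → (0x95>>0)&0x1 = 0x1
prio:2 @ bit 1 → (0x95>>1)&0x3 = 0x2
rsvd:4 @ bit 3 → (0x95>>3)&0xf = 0x2  ←
id:1 @ bit 7 → (0x95>>7)&0x1 = 0x1

2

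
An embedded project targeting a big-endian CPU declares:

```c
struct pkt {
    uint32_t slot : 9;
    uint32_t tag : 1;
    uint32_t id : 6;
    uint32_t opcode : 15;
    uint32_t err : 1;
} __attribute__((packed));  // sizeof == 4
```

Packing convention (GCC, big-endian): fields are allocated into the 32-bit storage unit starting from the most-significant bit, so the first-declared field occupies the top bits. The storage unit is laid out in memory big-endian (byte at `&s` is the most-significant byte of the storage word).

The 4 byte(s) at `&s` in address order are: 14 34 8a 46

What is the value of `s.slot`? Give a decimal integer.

40

[0]=0x14 [1]=0x34 [2]=0x8a [3]=0x46 (big-endian) → word 0x14348a46
slot:9 @ bit 23 → (0x14348a46>>23)&0x1ff = 0x28  ←
tag:1 @ bit 22 → (0x14348a46>>22)&0x1 = 0x0
id:6 @ bit 16 → (0x14348a46>>16)&0x3f = 0x34
opcode:15 @ bit 1 → (0x14348a46>>1)&0x7fff = 0x4523
err:1 @ bit 0 → (0x14348a46>>0)&0x1 = 0x0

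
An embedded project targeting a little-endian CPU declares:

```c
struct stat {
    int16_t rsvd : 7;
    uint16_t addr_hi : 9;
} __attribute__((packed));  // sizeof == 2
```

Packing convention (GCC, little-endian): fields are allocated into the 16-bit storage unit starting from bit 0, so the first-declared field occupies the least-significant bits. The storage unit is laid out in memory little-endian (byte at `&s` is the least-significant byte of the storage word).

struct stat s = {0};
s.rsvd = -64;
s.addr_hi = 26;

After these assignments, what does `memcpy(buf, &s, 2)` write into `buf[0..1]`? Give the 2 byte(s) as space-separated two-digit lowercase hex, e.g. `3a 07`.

rsvd (7b) val=-64 bits=0x40 at bit 0: 0x0040
addr_hi (9b) val=26 bits=0x1a at bit 7: 0x0d40
word = 0x0d40 → little-endian bytes:
  [0]=0x40  [1]=0x0d

40 0d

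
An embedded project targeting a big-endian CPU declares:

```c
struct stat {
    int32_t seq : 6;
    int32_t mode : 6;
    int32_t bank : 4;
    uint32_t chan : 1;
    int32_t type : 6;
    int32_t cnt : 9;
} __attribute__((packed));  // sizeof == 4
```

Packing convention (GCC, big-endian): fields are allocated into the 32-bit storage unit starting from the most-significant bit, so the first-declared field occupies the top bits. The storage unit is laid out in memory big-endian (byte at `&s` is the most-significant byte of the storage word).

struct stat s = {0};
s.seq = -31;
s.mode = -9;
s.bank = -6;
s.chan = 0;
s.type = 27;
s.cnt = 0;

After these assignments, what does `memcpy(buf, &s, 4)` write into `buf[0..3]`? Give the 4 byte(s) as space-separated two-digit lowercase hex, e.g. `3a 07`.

[26+:6] seq=-31 & 0x3f = 0x21; word=0x84000000
[20+:6] mode=-9 & 0x3f = 0x37; word=0x87700000
[16+:4] bank=-6 & 0xf = 0xa; word=0x877a0000
[15+:1] chan=0 & 0x1 = 0x0; word=0x877a0000
[9+:6] type=27 & 0x3f = 0x1b; word=0x877a3600
[0+:9] cnt=0 & 0x1ff = 0x0; word=0x877a3600
word = 0x877a3600 → big-endian bytes:
  [0]=0x87  [1]=0x7a  [2]=0x36  [3]=0x00

87 7a 36 00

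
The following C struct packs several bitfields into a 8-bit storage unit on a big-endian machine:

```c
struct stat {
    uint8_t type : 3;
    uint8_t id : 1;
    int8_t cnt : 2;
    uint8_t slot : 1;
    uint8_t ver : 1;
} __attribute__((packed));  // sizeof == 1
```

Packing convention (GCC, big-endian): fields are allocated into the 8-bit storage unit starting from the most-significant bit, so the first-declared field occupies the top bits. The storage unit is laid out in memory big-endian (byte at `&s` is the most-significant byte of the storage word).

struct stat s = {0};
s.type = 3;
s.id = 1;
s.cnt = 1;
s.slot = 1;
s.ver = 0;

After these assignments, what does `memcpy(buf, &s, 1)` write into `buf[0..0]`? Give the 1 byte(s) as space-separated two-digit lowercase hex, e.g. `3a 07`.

76

type:3 = 3 → 0x3 << 5 → word 0x60
id:1 = 1 → 0x1 << 4 → word 0x70
cnt:2 = 1 → 0x1 << 2 → word 0x74
slot:1 = 1 → 0x1 << 1 → word 0x76
ver:1 = 0 → 0x0 << 0 → word 0x76
word = 0x76 → big-endian bytes:
  [0]=0x76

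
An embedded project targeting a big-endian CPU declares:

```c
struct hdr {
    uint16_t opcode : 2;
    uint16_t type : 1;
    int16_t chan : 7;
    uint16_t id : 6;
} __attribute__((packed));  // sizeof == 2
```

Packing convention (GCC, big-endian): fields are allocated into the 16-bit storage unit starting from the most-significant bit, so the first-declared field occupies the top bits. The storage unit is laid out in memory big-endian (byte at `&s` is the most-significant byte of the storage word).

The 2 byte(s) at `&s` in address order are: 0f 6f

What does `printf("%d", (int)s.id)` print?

47

[0]=0x0f [1]=0x6f (big-endian) → word 0x0f6f
opcode:2 @ bit 14 → (0x0f6f>>14)&0x3 = 0x0
type:1 @ bit 13 → (0x0f6f>>13)&0x1 = 0x0
chan:7 @ bit 6 → (0x0f6f>>6)&0x7f = 0x3d
id:6 @ bit 0 → (0x0f6f>>0)&0x3f = 0x2f  ←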